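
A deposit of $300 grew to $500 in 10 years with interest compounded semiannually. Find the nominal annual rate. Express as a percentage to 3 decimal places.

The 20-period growth factor is 500/300 = 1.66667.
r/2 = 1.66667^(1/20) − 1 ≈ 0.0258703, so r ≈ 2·0.0258703 = 5.17405%.

5.174%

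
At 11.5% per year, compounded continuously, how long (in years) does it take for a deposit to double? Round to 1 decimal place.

e^(0.115t) = 2, so 0.115t = ln 2 ≈ 0.69315.
t ≈ 0.69315/0.115 ≈ 6.0274.

6.0 years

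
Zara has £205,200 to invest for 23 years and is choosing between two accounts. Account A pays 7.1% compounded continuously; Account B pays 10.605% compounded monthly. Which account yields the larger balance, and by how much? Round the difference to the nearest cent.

Account B, by £1,276,736.14

A: e^(0.071·23) = e^1.633 ≈ 5.119209333113, so 205,200 × 5.119209333113 ≈ 1,050,461.7552.
B: (1 + 0.0088375)^276 ≈ 11.34112033453, so 205,200 × 11.34112033453 ≈ 2,327,197.8926.
Difference ≈ 1,276,736.1375 in favor of B.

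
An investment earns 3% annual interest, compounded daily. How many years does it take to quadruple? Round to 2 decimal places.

46.21 years

(1 + 0.0000821918)^(365t) = 4.
365t = ln 4 / ln(1 + 0.0000821918) ≈ 1.3863/8.21884e-05 ≈ 16867.2745.
t ≈ 46.2117.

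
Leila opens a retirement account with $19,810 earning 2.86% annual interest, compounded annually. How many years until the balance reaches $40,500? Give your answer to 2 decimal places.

(1 + 0.0286)^t = 40,500/19,810 = 2.0444.
t·ln(1 + 0.0286) = ln(2.0444); t = 0.71512/0.0281987 ≈ 25.3599.

25.36 years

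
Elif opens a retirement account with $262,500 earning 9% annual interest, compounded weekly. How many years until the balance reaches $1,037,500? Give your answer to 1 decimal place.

15.3 years

We need (1 + 0.00173077)^(52t) = 3.9524, so 52t = ln 3.9524 / ln 1.001731 ≈ 794.7375.
t ≈ 794.7375/52 = 15.2834 years.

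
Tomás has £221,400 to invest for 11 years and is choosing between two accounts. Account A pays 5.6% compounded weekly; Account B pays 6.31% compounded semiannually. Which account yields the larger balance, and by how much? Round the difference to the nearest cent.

Account A growth factor: (1 + 0.056/52)^572 ≈ 1.85089359286; balance ≈ 409,787.8415.
Account B growth factor: (1 + 0.03155)^22 ≈ 1.98055193307; balance ≈ 438,494.1980.
Account B is larger by 28,706.3565.

Account B, by £28,706.36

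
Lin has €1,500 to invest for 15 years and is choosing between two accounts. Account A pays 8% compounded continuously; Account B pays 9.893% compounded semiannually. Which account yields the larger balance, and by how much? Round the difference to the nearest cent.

Account A growth factor: e^(0.08·15) = e^1.2 ≈ 3.320116923; balance ≈ 4,980.1754.
Account B growth factor: (1 + 0.049465)^30 ≈ 4.256364173; balance ≈ 6,384.5463.
Account B is larger by 1,404.3709.

Account B, by €1,404.37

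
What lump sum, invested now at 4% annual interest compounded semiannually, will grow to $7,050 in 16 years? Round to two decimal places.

Growth factor = (1 + 0.02)^32 ≈ 1.884540592.
P = 7,050/1.884540592 ≈ 3,740.9648.

$3,740.96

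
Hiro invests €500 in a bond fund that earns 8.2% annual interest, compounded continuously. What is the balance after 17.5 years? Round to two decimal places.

A = P·e^(rt) = 500·e^(0.082·17.5) = 500·e^1.435.
e^1.435 ≈ 4.199645009, so A ≈ 2,099.8225.

€2,099.82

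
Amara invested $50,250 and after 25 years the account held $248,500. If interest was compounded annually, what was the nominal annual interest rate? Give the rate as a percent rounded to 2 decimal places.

6.60%

(1 + r)^25 = 248,500/50,250 = 4.94527.
1 + r = 4.94527^(1/25) ≈ 1.066026, so r ≈ 0.0660255.
r ≈ 6.60255%.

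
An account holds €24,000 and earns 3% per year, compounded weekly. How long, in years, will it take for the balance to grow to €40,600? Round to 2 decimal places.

We need (1 + 0.000576923)^(52t) = 1.6917, so 52t = ln 1.6917 / ln 1.000577 ≈ 911.5008.
t ≈ 911.5008/52 = 17.5289 years.

17.53 years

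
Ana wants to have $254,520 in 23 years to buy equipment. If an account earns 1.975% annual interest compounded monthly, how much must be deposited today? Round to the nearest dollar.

Periodic rate = 1.975%/12 = 0.00164583; 276 periods.
P = 254,520/(1 + 0.01975/12)^276 ≈ 254,520/1.57440370368 ≈ 161,661.2051.

$161,661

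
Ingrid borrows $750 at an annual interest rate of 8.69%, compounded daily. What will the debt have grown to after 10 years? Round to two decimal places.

$1,788.21

Growth factor = (1 + 0.0869/365)^3650 ≈ 2.384278516.
A ≈ 750 × 2.384278516 ≈ 1,788.2089.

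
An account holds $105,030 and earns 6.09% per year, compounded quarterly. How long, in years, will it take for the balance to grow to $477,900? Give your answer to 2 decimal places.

25.07 years

(1 + 0.015225)^(4t) = 477,900/105,030 = 4.5501.
4t·ln(1 + 0.015225) = ln(4.5501); 4t = 1.5152/0.0151103 ≈ 100.2733.
t ≈ 25.0683 years.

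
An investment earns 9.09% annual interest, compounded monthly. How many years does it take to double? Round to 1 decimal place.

(1 + 0.007575)^(12t) = 2.
12t = ln 2 / ln(1 + 0.007575) ≈ 0.69315/0.00754645 ≈ 91.8507.
t ≈ 7.6542.

7.7 years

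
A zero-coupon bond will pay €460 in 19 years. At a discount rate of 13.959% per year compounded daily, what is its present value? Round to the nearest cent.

€32.44

Growth factor = (1 + 0.13959/365)^6935 ≈ 14.1781632.
P = 460/14.1781632 ≈ 32.4443.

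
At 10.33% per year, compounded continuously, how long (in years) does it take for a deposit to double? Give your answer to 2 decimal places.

e^(0.1033t) = 2, so 0.1033t = ln 2 ≈ 0.69315.
t ≈ 0.69315/0.1033 ≈ 6.7100.

6.71 years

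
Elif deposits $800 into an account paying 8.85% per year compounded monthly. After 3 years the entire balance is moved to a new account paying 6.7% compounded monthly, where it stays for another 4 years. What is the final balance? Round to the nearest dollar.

$1,362

After 3 years at 8.85%: 800 × 1.302812978 ≈ 1,042.2504.
Then 4 years at 6.7%: 1,042.2504 × 1.306373015 ≈ 1,361.5678.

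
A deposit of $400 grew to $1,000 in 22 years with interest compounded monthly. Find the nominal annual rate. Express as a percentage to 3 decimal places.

(1 + r/12)^264 = 1,000/400 = 2.5.
1 + r/12 = 2.5^(1/264) ≈ 1.003477, so r/12 ≈ 0.00347683.
r ≈ 12·0.00347683 = 4.17219%.

4.172%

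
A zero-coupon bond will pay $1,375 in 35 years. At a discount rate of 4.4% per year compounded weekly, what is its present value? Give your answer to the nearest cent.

Growth factor = (1 + 0.044/52)^1820 ≈ 4.661553813.
P = 1,375/4.661553813 ≈ 294.9660.

$294.97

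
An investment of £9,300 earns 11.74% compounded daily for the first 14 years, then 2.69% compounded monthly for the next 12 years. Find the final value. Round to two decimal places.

After 14 years at 11.74%: 9,300 × 5.1723944775 ≈ 48,103.2686.
Then 12 years at 2.69%: 48,103.2686 × 1.3804903122 ≈ 66,406.0963.

£66,406.10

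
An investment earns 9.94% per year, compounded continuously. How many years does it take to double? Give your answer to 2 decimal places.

e^(0.0994t) = 2, so 0.0994t = ln 2 ≈ 0.69315.
t ≈ 0.69315/0.0994 ≈ 6.9733.

6.97 years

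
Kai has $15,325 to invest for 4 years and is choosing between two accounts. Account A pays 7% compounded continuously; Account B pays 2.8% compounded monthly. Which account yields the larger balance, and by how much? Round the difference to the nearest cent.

Account A, by $3,137.99

A: e^(0.07·4) = e^0.28 ≈ 1.3231298123, so 15,325 × 1.3231298123 ≈ 20,276.9644.
B: (1 + 0.028/12)^48 ≈ 1.1183669448, so 15,325 × 1.1183669448 ≈ 17,138.9734.
Difference ≈ 3,137.9909 in favor of A.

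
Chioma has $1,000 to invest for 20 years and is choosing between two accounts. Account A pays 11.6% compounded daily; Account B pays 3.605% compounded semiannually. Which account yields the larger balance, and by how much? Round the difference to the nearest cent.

Account A growth factor: (1 + 0.116/365)^7300 ≈ 10.171924453; balance ≈ 10,171.9245.
Account B growth factor: (1 + 0.018025)^40 ≈ 2.043326325; balance ≈ 2,043.3263.
Account A is larger by 8,128.5981.

Account A, by $8,128.60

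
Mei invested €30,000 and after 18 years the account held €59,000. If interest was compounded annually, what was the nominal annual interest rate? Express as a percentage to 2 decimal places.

3.83%

The 18-period growth factor is 59,000/30,000 = 1.96667.
r = 1.96667^(1/18) − 1 ≈ 0.0382893, i.e. 3.82893%.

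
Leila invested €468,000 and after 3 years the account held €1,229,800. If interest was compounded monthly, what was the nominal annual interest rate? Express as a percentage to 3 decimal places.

32.641%

The 36-period growth factor is 1,229,800/468,000 = 2.62778.
r/12 = 2.62778^(1/36) − 1 ≈ 0.0272005, so r ≈ 12·0.0272005 = 32.64065%.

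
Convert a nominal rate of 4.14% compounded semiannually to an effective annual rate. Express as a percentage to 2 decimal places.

EAR = (1 + 4.14%/2)^2 − 1 = (1 + 0.0207)^2 − 1.
(1 + 0.0207)^2 ≈ 1.041828, so EAR ≈ 4.18285%.

4.18%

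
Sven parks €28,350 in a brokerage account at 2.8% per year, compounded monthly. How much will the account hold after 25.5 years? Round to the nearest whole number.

€57,847

Periodic rate = 2.8%/12 = 0.00233333; periods = 12·25.5 = 306.
A = 28,350·(1 + 0.028/12)^306 ≈ 28,350·2.0404457594 ≈ 57,846.6373.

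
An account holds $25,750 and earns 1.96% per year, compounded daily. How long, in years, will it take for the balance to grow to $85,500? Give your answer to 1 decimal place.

61.2 years

(1 + 0.0000536986)^(365t) = 85,500/25,750 = 3.3204.
365t·ln(1 + 0.0000536986) = ln(3.3204); 365t = 1.2001/5.36972e-05 ≈ 22349.0612.
t ≈ 61.2303 years.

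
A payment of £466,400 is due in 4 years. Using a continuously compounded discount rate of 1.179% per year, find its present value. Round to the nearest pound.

£444,915

P = A·e^(−rt) = 466,400·e^(−0.04716).
e^(−0.04716) ≈ 0.953934755818, so P ≈ 444,915.1701.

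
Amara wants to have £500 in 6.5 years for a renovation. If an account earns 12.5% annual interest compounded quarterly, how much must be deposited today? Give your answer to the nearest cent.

Growth factor = (1 + 0.03125)^26 ≈ 2.22568142.
P = 500/2.22568142 ≈ 224.6503.

£224.65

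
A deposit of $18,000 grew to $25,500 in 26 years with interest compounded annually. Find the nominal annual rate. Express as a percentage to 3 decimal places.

(1 + r)^26 = 25,500/18,000 = 1.41667.
1 + r = 1.41667^(1/26) ≈ 1.013487, so r ≈ 0.0134865.
r ≈ 1.34865%.

1.349%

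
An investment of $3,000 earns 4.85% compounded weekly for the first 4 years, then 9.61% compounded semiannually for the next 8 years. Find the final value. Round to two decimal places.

$7,716.98

After 4 years at 4.85%: 3,000 × 1.213986515 ≈ 3,641.9595.
Then 8 years at 9.61%: 3,641.9595 × 2.118907689 ≈ 7,716.9761.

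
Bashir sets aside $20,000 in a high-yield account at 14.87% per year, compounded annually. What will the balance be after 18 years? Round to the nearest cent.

Annual rate = 14.87% = 0.1487; years = 18.
A = 20,000·(1 + 0.1487)^18 ≈ 20,000·12.1260451015 ≈ 242,520.9020.

$242,520.90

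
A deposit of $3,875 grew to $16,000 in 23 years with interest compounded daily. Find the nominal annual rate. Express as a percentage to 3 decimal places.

6.166%

The 8395-period growth factor is 16,000/3,875 = 4.12903.
r/365 = 4.12903^(1/8395) − 1 ≈ 0.000168929, so r ≈ 365·0.000168929 = 6.16593%.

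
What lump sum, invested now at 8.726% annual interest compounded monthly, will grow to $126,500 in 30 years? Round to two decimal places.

$9,317.69

Periodic rate = 8.726%/12 = 0.00727167; 360 periods.
P = 126,500/(1 + 0.08726/12)^360 ≈ 126,500/13.576332317 ≈ 9,317.6859.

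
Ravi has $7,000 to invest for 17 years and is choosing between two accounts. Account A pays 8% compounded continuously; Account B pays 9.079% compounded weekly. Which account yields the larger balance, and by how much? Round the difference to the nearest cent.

Account A growth factor: e^(0.08·17) = e^1.36 ≈ 3.8961933018; balance ≈ 27,273.3531.
Account B growth factor: (1 + 0.09079/52)^884 ≈ 4.6743222621; balance ≈ 32,720.2558.
Account B is larger by 5,446.9027.

Account B, by $5,446.90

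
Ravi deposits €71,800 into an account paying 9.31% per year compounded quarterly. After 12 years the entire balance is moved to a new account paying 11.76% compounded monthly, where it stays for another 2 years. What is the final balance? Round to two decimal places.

€273,783.14

After 12 years at 9.31%: 71,800 × 3.01740402197 ≈ 216,649.6088.
Then 2 years at 11.76%: 216,649.6088 × 1.26371398777 ≈ 273,783.1411.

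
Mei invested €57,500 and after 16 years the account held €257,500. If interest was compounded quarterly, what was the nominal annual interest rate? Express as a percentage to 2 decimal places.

9.48%

The 64-period growth factor is 257,500/57,500 = 4.47826.
r/4 = 4.47826^(1/64) − 1 ≈ 0.0237021, so r ≈ 4·0.0237021 = 9.48083%.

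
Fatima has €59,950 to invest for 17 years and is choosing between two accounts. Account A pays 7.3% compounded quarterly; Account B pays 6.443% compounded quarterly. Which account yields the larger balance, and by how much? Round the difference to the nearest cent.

A: (1 + 0.01825)^68 ≈ 3.42058569806, so 59,950 × 3.42058569806 ≈ 205,064.1126.
B: (1 + 0.0161075)^68 ≈ 2.9641260808, so 59,950 × 2.9641260808 ≈ 177,699.3585.
Difference ≈ 27,364.7541 in favor of A.

Account A, by €27,364.75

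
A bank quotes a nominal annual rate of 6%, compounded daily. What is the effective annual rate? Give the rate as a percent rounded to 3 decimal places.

One year is 365 periods at 0.000164384 each: (1 + 0.000164384)^365 ≈ 1.061831.
EAR = 1.061831 − 1 ≈ 6.18313%.

6.183%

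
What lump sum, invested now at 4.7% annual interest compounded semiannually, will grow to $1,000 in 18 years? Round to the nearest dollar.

$433

Growth factor = (1 + 0.0235)^36 ≈ 2.30761042.
P = 1,000/2.30761042 ≈ 433.3487.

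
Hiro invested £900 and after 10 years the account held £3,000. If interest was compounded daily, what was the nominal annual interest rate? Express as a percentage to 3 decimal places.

(1 + r/365)^3650 = 3,000/900 = 3.33333.
1 + r/365 = 3.33333^(1/3650) ≈ 1.00033, so r/365 ≈ 0.00032991.
r ≈ 365·0.00032991 = 12.04171%.

12.042%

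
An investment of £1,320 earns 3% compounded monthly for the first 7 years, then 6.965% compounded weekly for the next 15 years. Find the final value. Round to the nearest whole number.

Phase 1: 1,320·(1 + 0.0025)^84 ≈ 1,628.0283.
Phase 2: 1,628.0283·(1 + 0.06965/52)^780 ≈ 4,624.7421.

£4,625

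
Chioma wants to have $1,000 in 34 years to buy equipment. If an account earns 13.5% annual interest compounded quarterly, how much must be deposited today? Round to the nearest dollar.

$11

Periodic rate = 13.5%/4 = 0.03375; 136 periods.
P = 1,000/(1 + 0.03375)^136 ≈ 1,000/91.3084705 ≈ 10.9519.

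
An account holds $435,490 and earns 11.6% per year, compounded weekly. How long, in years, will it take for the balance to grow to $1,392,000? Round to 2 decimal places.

10.03 years

We need (1 + 0.00223077)^(52t) = 3.1964, so 52t = ln 3.1964 / ln 1.002231 ≈ 521.4886.
t ≈ 521.4886/52 = 10.0286 years.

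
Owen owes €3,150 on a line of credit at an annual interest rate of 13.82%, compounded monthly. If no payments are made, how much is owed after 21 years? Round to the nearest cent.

€56,430.95

Periodic rate = 13.82%/12 = 0.0115167; periods = 12·21 = 252.
A = 3,150·(1 + 0.1382/12)^252 ≈ 3,150·17.914588423 ≈ 56,430.9535.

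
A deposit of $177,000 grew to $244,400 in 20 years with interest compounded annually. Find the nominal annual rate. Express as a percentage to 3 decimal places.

(1 + r)^20 = 244,400/177,000 = 1.38079.
1 + r = 1.38079^(1/20) ≈ 1.016264, so r ≈ 0.0162637.
r ≈ 1.62637%.

1.626%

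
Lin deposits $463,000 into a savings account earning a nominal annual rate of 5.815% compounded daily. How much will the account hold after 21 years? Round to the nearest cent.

Periodic rate = 5.815%/365 = 0.000159315; periods = 365·21 = 7665.
A = 463,000·(1 + 0.05815/365)^7665 ≈ 463,000·3.39075542748 ≈ 1,569,919.7629.

$1,569,919.76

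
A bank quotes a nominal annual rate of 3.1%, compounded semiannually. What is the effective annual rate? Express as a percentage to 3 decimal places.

One year is 2 periods at 0.0155 each: (1 + 0.0155)^2 ≈ 1.03124.
EAR = 1.03124 − 1 ≈ 3.12403%.

3.124%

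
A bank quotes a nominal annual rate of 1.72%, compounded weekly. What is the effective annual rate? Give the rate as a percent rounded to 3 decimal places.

EAR = (1 + 1.72%/52)^52 − 1 = (1 + 0.000330769)^52 − 1.
(1 + 0.000330769)^52 ≈ 1.017346, so EAR ≈ 1.73459%.

1.735%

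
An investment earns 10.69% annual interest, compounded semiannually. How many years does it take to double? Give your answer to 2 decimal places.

(1 + 0.05345)^(2t) = 2.
2t = ln 2 / ln(1 + 0.05345) ≈ 0.69315/0.0520705 ≈ 13.3117.
t ≈ 6.6559.

6.66 years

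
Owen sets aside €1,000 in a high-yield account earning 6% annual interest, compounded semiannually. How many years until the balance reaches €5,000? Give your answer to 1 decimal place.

We need (1 + 0.03)^(2t) = 5, so 2t = ln 5 / ln 1.03 ≈ 54.4487.
t ≈ 54.4487/2 = 27.2243 years.

27.2 years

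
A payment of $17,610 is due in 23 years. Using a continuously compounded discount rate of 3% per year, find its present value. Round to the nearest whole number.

$8,833

P = A·e^(−rt) = 17,610·e^(−0.69).
e^(−0.69) ≈ 0.50157606907, so P ≈ 8,832.7546.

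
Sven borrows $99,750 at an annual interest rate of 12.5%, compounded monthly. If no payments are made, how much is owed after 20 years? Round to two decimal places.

$1,199,591.00

Growth factor = (1 + 0.125/12)^240 ≈ 12.02597493681.
A ≈ 99,750 × 12.02597493681 ≈ 1,199,590.9999.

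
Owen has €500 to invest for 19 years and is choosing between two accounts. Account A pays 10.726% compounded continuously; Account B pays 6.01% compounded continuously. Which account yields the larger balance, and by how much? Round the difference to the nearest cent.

A: e^(0.10726·19) = e^2.03794 ≈ 7.674782851, so 500 × 7.674782851 ≈ 3,837.3914.
B: e^(0.0601·19) = e^1.1419 ≈ 3.132714872, so 500 × 3.132714872 ≈ 1,566.3574.
Difference ≈ 2,271.0340 in favor of A.

Account A, by €2,271.03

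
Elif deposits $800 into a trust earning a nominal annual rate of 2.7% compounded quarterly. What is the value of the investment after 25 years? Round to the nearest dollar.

Periodic rate = 2.7%/4 = 0.00675; periods = 4·25 = 100.
A = 800·(1 + 0.00675)^100 ≈ 800·1.959583744 ≈ 1,567.6670.

$1,568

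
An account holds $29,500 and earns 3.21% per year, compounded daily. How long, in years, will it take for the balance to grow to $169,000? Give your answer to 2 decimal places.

54.38 years

(1 + 0.0000879452)^(365t) = 169,000/29,500 = 5.7288.
365t·ln(1 + 0.0000879452) = ln(5.7288); 365t = 1.7455/8.79413e-05 ≈ 19848.5545.
t ≈ 54.3796 years.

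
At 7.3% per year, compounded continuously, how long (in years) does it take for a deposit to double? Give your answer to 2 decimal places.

e^(0.073t) = 2, so 0.073t = ln 2 ≈ 0.69315.
t ≈ 0.69315/0.073 ≈ 9.4952.

9.50 years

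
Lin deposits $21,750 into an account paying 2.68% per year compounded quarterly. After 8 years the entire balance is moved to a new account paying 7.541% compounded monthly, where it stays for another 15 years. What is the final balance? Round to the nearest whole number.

$83,172

After 8 years at 2.68%: 21,750 × 1.2382324908 ≈ 26,931.5567.
Then 15 years at 7.541%: 26,931.5567 × 3.0882687308 ≈ 83,171.8844.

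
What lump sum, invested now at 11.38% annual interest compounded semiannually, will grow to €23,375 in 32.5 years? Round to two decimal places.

€640.54

Growth factor = (1 + 0.0569)^65 ≈ 36.49247873.
P = 23,375/36.49247873 ≈ 640.5430.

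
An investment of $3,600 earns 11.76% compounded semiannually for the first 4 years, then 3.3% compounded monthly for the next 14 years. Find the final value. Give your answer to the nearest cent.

Phase 1: 3,600·(1 + 0.0588)^8 ≈ 5,686.0930.
Phase 2: 5,686.0930·(1 + 0.00275)^168 ≈ 9,019.5035.

$9,019.50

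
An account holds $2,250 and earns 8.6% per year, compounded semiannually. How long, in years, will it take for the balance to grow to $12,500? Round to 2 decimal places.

We need (1 + 0.043)^(2t) = 5.5556, so 2t = ln 5.5556 / ln 1.043 ≈ 40.7304.
t ≈ 40.7304/2 = 20.3652 years.

20.37 years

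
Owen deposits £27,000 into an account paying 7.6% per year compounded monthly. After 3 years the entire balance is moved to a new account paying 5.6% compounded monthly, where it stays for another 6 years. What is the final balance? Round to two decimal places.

£47,386.45

Phase 1: 27,000·(1 + 0.076/12)^36 ≈ 33,889.9293.
Phase 2: 33,889.9293·(1 + 0.056/12)^72 ≈ 47,386.4504.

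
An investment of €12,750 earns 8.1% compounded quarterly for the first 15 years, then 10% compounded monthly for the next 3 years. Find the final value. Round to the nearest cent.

After 15 years at 8.1%: 12,750 × 3.3296317698 ≈ 42,452.8051.
Then 3 years at 10%: 42,452.8051 × 1.3481818424 ≈ 57,234.1009.

€57,234.10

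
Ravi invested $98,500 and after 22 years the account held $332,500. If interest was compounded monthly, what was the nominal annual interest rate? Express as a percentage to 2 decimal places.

(1 + r/12)^264 = 332,500/98,500 = 3.37563.
1 + r/12 = 3.37563^(1/264) ≈ 1.004619, so r/12 ≈ 0.0046189.
r ≈ 12·0.0046189 = 5.54269%.

5.54%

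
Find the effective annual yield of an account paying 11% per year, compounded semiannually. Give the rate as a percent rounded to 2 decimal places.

11.30%

EAR = (1 + 11%/2)^2 − 1 = (1 + 0.055)^2 − 1.
(1 + 0.055)^2 ≈ 1.113025, so EAR ≈ 11.30250%.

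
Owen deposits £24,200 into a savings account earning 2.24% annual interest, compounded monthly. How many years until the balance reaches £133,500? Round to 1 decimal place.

76.3 years

We need (1 + 0.00186667)^(12t) = 5.5165, so 12t = ln 5.5165 / ln 1.001867 ≈ 915.7191.
t ≈ 915.7191/12 = 76.3099 years.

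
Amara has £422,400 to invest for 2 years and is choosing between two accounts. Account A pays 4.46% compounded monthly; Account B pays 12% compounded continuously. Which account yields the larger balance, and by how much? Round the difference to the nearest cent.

Account A growth factor: (1 + 0.0446/12)^24 ≈ 1.09311852813; balance ≈ 461,733.2663.
Account B growth factor: e^(0.12·2) = e^0.24 ≈ 1.27124915032; balance ≈ 536,975.6411.
Account B is larger by 75,242.3748.

Account B, by £75,242.37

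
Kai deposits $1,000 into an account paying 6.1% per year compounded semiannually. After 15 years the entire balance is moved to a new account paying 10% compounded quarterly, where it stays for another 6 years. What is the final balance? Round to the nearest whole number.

$4,455

After 15 years at 6.1%: 1,000 × 2.462860897 ≈ 2,462.8609.
Then 6 years at 10%: 2,462.8609 × 1.80872595 ≈ 4,454.6404.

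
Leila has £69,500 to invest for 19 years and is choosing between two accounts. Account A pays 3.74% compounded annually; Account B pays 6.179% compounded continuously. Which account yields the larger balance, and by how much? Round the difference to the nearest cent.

Account B, by £85,203.16

Account A growth factor: (1 + 0.0374)^19 ≈ 2.00899395279; balance ≈ 139,625.0797.
Account B growth factor: e^(0.06179·19) = e^1.17401 ≈ 3.23493876865; balance ≈ 224,828.2444.
Account B is larger by 85,203.1647.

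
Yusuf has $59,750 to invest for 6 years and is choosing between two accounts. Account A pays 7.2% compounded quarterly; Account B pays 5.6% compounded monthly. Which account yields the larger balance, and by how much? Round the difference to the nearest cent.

Account A, by $8,136.92

Account A growth factor: (1 + 0.018)^24 ≈ 1.5344285553; balance ≈ 91,682.1062.
Account B growth factor: (1 + 0.056/12)^72 ≈ 1.3982457715; balance ≈ 83,545.1848.
Account A is larger by 8,136.9213.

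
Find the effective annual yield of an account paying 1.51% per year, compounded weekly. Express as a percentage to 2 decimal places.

1.52%

EAR = (1 + 1.51%/52)^52 − 1 = (1 + 0.000290385)^52 − 1.
(1 + 0.000290385)^52 ≈ 1.015212, so EAR ≈ 1.52124%.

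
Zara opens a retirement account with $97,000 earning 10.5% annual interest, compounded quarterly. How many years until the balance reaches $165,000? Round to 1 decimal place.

5.1 years

(1 + 0.02625)^(4t) = 165,000/97,000 = 1.701.
4t·ln(1 + 0.02625) = ln(1.701); 4t = 0.53123/0.0259114 ≈ 20.5020.
t ≈ 5.1255 years.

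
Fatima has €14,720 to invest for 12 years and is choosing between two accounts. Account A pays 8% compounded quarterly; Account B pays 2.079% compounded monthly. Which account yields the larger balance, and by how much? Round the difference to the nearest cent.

Account A growth factor: (1 + 0.02)^48 ≈ 2.5870703855; balance ≈ 38,081.6761.
Account B growth factor: (1 + 0.0017325)^144 ≈ 1.2830808978; balance ≈ 18,886.9508.
Account A is larger by 19,194.7253.

Account A, by €19,194.73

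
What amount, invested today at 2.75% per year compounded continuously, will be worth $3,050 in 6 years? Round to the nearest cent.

$2,586.08

P = A·e^(−rt) = 3,050·e^(−0.165).
e^(−0.165) ≈ 0.8478937041, so P ≈ 2,586.0758.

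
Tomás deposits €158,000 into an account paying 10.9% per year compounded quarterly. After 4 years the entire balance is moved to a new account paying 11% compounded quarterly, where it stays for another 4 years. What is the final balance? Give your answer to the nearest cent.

After 4 years at 10.9%: 158,000 × 1.53751159249 ≈ 242,926.8316.
Then 4 years at 11%: 242,926.8316 × 1.54350943583 ≈ 374,959.8568.

€374,959.86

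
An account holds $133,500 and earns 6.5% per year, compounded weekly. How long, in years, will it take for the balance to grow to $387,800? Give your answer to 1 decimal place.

16.4 years

(1 + 0.00125)^(52t) = 387,800/133,500 = 2.9049.
52t·ln(1 + 0.00125) = ln(2.9049); 52t = 1.0664/0.00124922 ≈ 853.6437.
t ≈ 16.4162 years.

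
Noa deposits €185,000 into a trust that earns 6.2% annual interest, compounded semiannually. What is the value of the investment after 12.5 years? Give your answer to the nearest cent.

Growth factor = (1 + 0.031)^25 ≈ 2.14519428894.
A ≈ 185,000 × 2.14519428894 ≈ 396,860.9435.

€396,860.94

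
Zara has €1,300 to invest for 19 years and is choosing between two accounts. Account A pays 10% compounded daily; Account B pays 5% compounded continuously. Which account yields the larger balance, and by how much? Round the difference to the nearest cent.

A: (1 + 0.1/365)^6935 ≈ 6.684154822, so 1,300 × 6.684154822 ≈ 8,689.4013.
B: e^(0.05·19) = e^0.95 ≈ 2.585709659, so 1,300 × 2.585709659 ≈ 3,361.4226.
Difference ≈ 5,327.9787 in favor of A.

Account A, by €5,327.98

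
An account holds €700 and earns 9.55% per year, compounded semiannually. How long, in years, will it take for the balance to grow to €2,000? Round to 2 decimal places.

11.25 years

(1 + 0.04775)^(2t) = 2,000/700 = 2.8571.
2t·ln(1 + 0.04775) = ln(2.8571); 2t = 1.0498/0.046645 ≈ 22.5066.
t ≈ 11.2533 years.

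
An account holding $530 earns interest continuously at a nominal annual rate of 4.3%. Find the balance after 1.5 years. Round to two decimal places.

A = P·e^(rt) = 530·e^(0.043·1.5) = 530·e^0.0645.
e^0.0645 ≈ 1.06662558, so A ≈ 565.3116.

$565.31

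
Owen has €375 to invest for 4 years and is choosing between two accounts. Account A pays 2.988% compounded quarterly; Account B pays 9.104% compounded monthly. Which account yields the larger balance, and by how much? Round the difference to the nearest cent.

Account A growth factor: (1 + 0.00747)^16 ≈ 1.1264553; balance ≈ 422.4207.
Account B growth factor: (1 + 0.09104/12)^48 ≈ 1.43732762; balance ≈ 538.9979.
Account B is larger by 116.5771.

Account B, by €116.58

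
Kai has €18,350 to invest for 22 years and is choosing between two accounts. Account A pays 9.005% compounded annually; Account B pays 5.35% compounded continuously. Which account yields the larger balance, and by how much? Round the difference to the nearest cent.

A: (1 + 0.09005)^22 ≈ 6.66532335925, so 18,350 × 6.66532335925 ≈ 122,308.6836.
B: e^(0.0535·22) = e^1.177 ≈ 3.2446257103, so 18,350 × 3.2446257103 ≈ 59,538.8818.
Difference ≈ 62,769.8019 in favor of A.

Account A, by €62,769.80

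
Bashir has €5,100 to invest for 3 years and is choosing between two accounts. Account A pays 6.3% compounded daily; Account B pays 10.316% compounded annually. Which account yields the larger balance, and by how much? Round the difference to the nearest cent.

Account B, by €685.86

A: (1 + 0.063/365)^1095 ≈ 1.208021251, so 5,100 × 1.208021251 ≈ 6,160.9084.
B: (1 + 0.10316)^3 ≈ 1.342503784, so 5,100 × 1.342503784 ≈ 6,846.7693.
Difference ≈ 685.8609 in favor of B.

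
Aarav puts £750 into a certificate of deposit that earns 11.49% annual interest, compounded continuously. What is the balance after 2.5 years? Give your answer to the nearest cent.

£999.57

A = P·e^(rt) = 750·e^(0.1149·2.5) = 750·e^0.28725.
e^0.28725 ≈ 1.33275736, so A ≈ 999.5680.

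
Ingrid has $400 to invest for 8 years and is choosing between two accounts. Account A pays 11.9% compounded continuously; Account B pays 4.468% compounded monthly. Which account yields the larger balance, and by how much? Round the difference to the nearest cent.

Account A, by $464.87

Account A growth factor: e^(0.119·8) = e^0.952 ≈ 2.590886254; balance ≈ 1,036.3545.
Account B growth factor: (1 + 0.04468/12)^96 ≈ 1.42871611; balance ≈ 571.4864.
Account A is larger by 464.8681.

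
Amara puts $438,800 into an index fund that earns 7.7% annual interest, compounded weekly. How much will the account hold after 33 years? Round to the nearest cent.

$5,558,948.59

Periodic rate = 7.7%/52 = 0.00148077; periods = 52·33 = 1716.
A = 438,800·(1 + 0.077/52)^1716 ≈ 438,800·12.66852458202 ≈ 5,558,948.5866.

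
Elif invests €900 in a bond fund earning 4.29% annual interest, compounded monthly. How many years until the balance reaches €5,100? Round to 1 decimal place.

40.5 years

We need (1 + 0.003575)^(12t) = 5.6667, so 12t = ln 5.6667 / ln 1.003575 ≈ 486.0699.
t ≈ 486.0699/12 = 40.5058 years.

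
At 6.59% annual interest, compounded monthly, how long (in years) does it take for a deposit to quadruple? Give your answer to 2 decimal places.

21.09 years

(1 + 0.00549167)^(12t) = 4.
12t = ln 4 / ln(1 + 0.00549167) ≈ 1.3863/0.00547664 ≈ 253.1285.
t ≈ 21.0940.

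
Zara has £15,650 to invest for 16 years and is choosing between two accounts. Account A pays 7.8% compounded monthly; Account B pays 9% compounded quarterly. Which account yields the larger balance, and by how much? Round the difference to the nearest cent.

Account A growth factor: (1 + 0.0065)^192 ≈ 3.4693299966; balance ≈ 54,295.0144.
Account B growth factor: (1 + 0.0225)^64 ≈ 4.1538639437; balance ≈ 65,007.9707.
Account B is larger by 10,712.9563.

Account B, by £10,712.96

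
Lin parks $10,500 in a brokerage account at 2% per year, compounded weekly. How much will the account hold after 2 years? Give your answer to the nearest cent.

Growth factor = (1 + 0.02/52)^104 ≈ 1.04080277.
A ≈ 10,500 × 1.04080277 ≈ 10,928.4291.

$10,928.43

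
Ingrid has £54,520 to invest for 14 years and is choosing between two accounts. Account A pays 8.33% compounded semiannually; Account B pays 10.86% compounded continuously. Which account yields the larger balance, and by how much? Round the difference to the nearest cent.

Account A growth factor: (1 + 0.04165)^28 ≈ 3.13480773289; balance ≈ 170,909.7176.
Account B growth factor: e^(0.1086·14) = e^1.5204 ≈ 4.57405445105; balance ≈ 249,377.4487.
Account B is larger by 78,467.7311.

Account B, by £78,467.73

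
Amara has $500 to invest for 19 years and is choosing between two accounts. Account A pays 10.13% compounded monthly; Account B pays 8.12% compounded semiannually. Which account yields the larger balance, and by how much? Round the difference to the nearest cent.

Account A, by $1,130.39

A: (1 + 0.1013/12)^228 ≈ 6.797953383, so 500 × 6.797953383 ≈ 3,398.9767.
B: (1 + 0.0406)^38 ≈ 4.537171749, so 500 × 4.537171749 ≈ 2,268.5859.
Difference ≈ 1,130.3908 in favor of A.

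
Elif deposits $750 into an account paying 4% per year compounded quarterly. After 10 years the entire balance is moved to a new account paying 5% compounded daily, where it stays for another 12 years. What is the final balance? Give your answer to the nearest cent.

After 10 years at 4%: 750 × 1.488863734 ≈ 1,116.6478.
Then 12 years at 5%: 1,116.6478 × 1.822043927 ≈ 2,034.5813.

$2,034.58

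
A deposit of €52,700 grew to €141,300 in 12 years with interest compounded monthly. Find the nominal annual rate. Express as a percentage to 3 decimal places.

8.247%

(1 + r/12)^144 = 141,300/52,700 = 2.68121.
1 + r/12 = 2.68121^(1/144) ≈ 1.006873, so r/12 ≈ 0.0068726.
r ≈ 12·0.0068726 = 8.24713%.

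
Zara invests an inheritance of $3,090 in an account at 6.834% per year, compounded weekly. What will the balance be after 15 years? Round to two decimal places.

Periodic rate = 6.834%/52 = 0.00131423; periods = 52·15 = 780.
A = 3,090·(1 + 0.06834/52)^780 ≈ 3,090·2.785498858 ≈ 8,607.1915.

$8,607.19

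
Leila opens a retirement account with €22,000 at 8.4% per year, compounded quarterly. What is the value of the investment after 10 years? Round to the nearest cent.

€50,518.72

Periodic rate = 8.4%/4 = 0.021; periods = 4·10 = 40.
A = 22,000·(1 + 0.021)^40 ≈ 22,000·2.2963055923 ≈ 50,518.7230.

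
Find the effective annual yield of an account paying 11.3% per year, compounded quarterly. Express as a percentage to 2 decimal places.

One year is 4 periods at 0.02825 each: (1 + 0.02825)^4 ≈ 1.117879.
EAR = 1.117879 − 1 ≈ 11.78792%.

11.79%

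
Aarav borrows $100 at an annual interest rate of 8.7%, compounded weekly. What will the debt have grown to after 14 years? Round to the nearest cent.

$337.70

Periodic rate = 8.7%/52 = 0.00167308; periods = 52·14 = 728.
A = 100·(1 + 0.087/52)^728 ≈ 100·3.37698139 ≈ 337.6981.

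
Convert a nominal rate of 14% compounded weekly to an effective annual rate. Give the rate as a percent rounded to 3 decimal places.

15.006%

EAR = (1 + 14%/52)^52 − 1 = (1 + 0.00269231)^52 − 1.
(1 + 0.00269231)^52 ≈ 1.150057, so EAR ≈ 15.00574%.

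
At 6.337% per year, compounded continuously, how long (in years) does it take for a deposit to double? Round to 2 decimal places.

10.94 years

e^(0.06337t) = 2, so 0.06337t = ln 2 ≈ 0.69315.
t ≈ 0.69315/0.06337 ≈ 10.9381.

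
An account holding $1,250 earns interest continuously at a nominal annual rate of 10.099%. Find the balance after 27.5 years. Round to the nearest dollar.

$20,093

A = P·e^(rt) = 1,250·e^(0.10099·27.5) = 1,250·e^2.777225.
e^2.777225 ≈ 16.074352671, so A ≈ 20,092.9408.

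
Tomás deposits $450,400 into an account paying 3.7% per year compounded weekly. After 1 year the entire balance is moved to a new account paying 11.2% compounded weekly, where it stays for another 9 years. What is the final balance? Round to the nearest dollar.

Phase 1: 450,400·(1 + 0.037/52)^52 ≈ 467,370.7872.
Phase 2: 467,370.7872·(1 + 0.112/52)^468 ≈ 1,279,262.3956.

$1,279,262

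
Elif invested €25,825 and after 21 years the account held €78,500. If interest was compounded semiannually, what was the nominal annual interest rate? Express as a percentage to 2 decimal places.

5.36%

The 42-period growth factor is 78,500/25,825 = 3.03969.
r/2 = 3.03969^(1/42) − 1 ≈ 0.0268238, so r ≈ 2·0.0268238 = 5.36476%.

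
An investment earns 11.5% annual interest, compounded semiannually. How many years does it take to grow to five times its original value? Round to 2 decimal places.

14.39 years

(1 + 0.0575)^(2t) = 5.
2t = ln 5 / ln(1 + 0.0575) ≈ 1.6094/0.0559076 ≈ 28.7874.
t ≈ 14.3937.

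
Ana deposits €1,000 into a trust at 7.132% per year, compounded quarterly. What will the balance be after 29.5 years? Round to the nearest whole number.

€8,048

Periodic rate = 7.132%/4 = 0.01783; periods = 4·29.5 = 118.
A = 1,000·(1 + 0.01783)^118 ≈ 1,000·8.047837237 ≈ 8,047.8372.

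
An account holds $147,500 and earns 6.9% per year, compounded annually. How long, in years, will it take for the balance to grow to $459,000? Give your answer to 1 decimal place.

(1 + 0.069)^t = 459,000/147,500 = 3.1119.
t·ln(1 + 0.069) = ln(3.1119); t = 1.1352/0.0667236 ≈ 17.0138.

17.0 years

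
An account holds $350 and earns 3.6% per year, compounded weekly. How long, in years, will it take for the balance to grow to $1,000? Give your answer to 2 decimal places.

29.17 years

We need (1 + 0.000692308)^(52t) = 2.8571, so 52t = ln 2.8571 / ln 1.000692 ≈ 1516.9346.
t ≈ 1516.9346/52 = 29.1718 years.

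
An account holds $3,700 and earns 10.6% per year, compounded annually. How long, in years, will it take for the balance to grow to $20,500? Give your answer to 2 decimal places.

(1 + 0.106)^t = 20,500/3,700 = 5.5405.
t·ln(1 + 0.106) = ln(5.5405); t = 1.7121/0.10075 ≈ 16.9935.

16.99 years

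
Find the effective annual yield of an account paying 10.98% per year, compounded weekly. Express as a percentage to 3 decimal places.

EAR = (1 + 10.98%/52)^52 − 1 = (1 + 0.00211154)^52 − 1.
(1 + 0.00211154)^52 ≈ 1.115926, so EAR ≈ 11.59256%.

11.593%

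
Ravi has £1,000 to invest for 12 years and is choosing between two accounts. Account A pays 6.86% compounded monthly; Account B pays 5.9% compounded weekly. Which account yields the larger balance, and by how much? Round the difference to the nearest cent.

Account A, by £243.33

Account A growth factor: (1 + 0.0686/12)^144 ≈ 2.272444102; balance ≈ 2,272.4441.
Account B growth factor: (1 + 0.059/52)^624 ≈ 2.029112793; balance ≈ 2,029.1128.
Account A is larger by 243.3313.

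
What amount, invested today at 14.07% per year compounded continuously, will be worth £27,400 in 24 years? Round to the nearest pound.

£936

P = A·e^(−rt) = 27,400·e^(−3.3768).
e^(−3.3768) ≈ 0.034156581099, so P ≈ 935.8903.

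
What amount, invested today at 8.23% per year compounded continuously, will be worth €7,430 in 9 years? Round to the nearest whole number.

€3,542

P = A·e^(−rt) = 7,430·e^(−0.7407).
e^(−0.7407) ≈ 0.4767800526, so P ≈ 3,542.4758.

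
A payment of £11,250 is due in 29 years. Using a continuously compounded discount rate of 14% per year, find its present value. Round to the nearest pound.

£194

P = A·e^(−rt) = 11,250·e^(−4.06).
e^(−4.06) ≈ 0.017249019115, so P ≈ 194.0515.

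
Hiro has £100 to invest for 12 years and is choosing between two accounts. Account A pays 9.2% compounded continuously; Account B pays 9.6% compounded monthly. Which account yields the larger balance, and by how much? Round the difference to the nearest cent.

A: e^(0.092·12) = e^1.104 ≈ 3.01620675, so 100 × 3.01620675 ≈ 301.6207.
B: (1 + 0.008)^144 ≈ 3.15004403, so 100 × 3.15004403 ≈ 315.0044.
Difference ≈ 13.3837 in favor of B.

Account B, by £13.38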